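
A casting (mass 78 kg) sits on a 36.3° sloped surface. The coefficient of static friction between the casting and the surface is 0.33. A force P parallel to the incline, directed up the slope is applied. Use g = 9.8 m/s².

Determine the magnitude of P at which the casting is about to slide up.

P ≈ 656 N

At impending motion up the slope, friction acts down-slope at its limit: f = μ_s N.
P is parallel to the surface, so N = m g cos θ = 616 N.
Along the incline: P = m g sin θ + μ_s N = 453 + 0.33×616 = 656 N.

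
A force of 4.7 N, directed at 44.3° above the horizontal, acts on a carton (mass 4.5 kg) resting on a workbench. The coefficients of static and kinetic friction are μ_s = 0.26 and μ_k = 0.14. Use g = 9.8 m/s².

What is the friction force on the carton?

f ≈ 3.36 N

N = m g − P sin α = 44.1 − 4.7×sin 44.3° = 40.82 N.
For equilibrium, f = P cos α = 4.7×cos 44.3° = 3.364 N.
μ_s N = 0.26 × 40.82 = 10.61 N.
Since 3.364 N does not exceed the limit, the carton stays at rest and f = 3.36 N.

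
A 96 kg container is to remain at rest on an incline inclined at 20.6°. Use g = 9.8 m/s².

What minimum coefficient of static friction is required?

μ_s,min ≈ 0.376

At the slip threshold m g sin θ = μ_s m g cos θ, so μ_s,min = tan θ.
μ_s,min = tan 20.6° = 0.376.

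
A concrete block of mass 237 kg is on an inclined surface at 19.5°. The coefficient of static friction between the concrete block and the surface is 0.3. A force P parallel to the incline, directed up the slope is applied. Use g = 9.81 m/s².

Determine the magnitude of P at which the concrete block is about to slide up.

At impending motion up the slope, friction acts down-slope at its limit: f = μ_s N.
P is parallel to the surface, so N = m g cos θ = 2190 N.
Along the incline: P = m g sin θ + μ_s N = 776 + 0.3×2190 = 1430 N.

P ≈ 1430 N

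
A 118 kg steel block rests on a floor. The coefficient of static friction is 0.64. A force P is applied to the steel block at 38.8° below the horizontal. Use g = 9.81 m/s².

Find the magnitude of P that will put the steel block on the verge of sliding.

P ≈ 1960 N

N = m g + P sin α (the push presses the steel block into the floor).
At impending slip, P cos α = μ_s N = μ_s (m g + P sin α).
Solving: P (cos α − μ_s sin α) = μ_s m g → P = 0.64×1160/(cos 38.8° − 0.64 sin 38.8°) = 741/0.3783 = 1960 N.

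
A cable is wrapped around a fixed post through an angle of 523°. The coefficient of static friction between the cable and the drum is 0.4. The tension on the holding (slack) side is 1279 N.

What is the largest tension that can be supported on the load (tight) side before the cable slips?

T_max ≈ 49300 N

At impending slip the capstan equation gives T₂/T₁ = e^{μβ} with β in radians.
β = 523° × π/180 = 9.128 rad.
e^{μβ} = e^{0.4×9.128} = 38.52.
T₂ = T₁ · e^{μβ} = 1279 × 38.52 = 49300 N.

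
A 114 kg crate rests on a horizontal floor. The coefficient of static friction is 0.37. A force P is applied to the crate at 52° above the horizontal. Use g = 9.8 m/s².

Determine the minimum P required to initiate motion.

N = m g − P sin α (the pull lifts the crate).
At impending slip, P cos α = μ_s N = μ_s (m g − P sin α).
Solving: P (cos α + μ_s sin α) = μ_s m g → P = 0.37×1120/(cos 52° + 0.37 sin 52°) = 413/0.9072 = 456 N.

P ≈ 456 N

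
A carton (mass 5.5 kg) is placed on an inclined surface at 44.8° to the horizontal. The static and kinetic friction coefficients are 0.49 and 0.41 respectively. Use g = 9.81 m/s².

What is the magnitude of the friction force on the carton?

The normal reaction is N = m g cos θ = 38.28 N.
For equilibrium along the incline, friction must balance the weight component: f = m g sin θ = 38.02 N up the slope.
Maximum static friction available: μ_s N = 0.49 × 38.28 = 18.76 N.
|38.02| exceeds 18.76 N, so the carton slips down-slope; friction is kinetic, f = μ_k N = 0.41×38.28 = 15.7 N.

f ≈ 15.7 N (up the incline)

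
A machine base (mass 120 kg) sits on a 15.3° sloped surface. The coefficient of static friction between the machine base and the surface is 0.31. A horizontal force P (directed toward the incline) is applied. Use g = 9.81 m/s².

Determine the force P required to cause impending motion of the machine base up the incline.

At impending motion up the slope, friction acts down-slope at its limit: f = μ_s N.
Perpendicular to the incline: N = m g cos θ + P sin θ.
Along the incline: P cos θ = m g sin θ + μ_s N = m g sin θ + μ_s (m g cos θ + P sin θ).
Solving, P (cos θ − μ_s sin θ) = m g (sin θ + μ_s cos θ), so P = 120×9.81×(sin 15.3° + 0.31 cos 15.3°)/(cos 15.3° − 0.31 sin 15.3°) = 1180×0.5629/0.8828 = 751 N.

P ≈ 751 N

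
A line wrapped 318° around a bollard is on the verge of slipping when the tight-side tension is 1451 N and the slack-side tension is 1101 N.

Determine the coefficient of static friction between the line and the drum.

T₂/T₁ = e^{μβ} → μ = ln(T₂/T₁)/β.
β = 318° = 5.55 rad.
μ = ln(1451/1101)/5.55 = ln(1.318)/5.55 = 0.0497.

μ ≈ 0.0497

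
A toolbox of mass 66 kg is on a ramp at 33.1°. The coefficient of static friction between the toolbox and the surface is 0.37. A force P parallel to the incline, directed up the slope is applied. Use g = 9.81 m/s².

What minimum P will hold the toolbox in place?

The toolbox tends to slide down (tan θ > μ_s), so at the point of impending slip friction acts up-slope at its limit: f = μ_s N.
P is parallel to the surface, so N = m g cos θ = 542 N.
Along the incline: P + μ_s N = m g sin θ, so P = 354 − 0.37×542 = 153 N.

P_min ≈ 153 N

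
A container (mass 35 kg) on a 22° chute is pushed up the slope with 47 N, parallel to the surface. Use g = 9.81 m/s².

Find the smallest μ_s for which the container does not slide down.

N = m g cos θ = 318.3 N.
Friction must make up the shortfall along the incline: f = m g sin θ − P = 128.6 − 47 = 81.62 N.
At the threshold f = μ_s N, so μ_s,min = 81.62/318.3 = 0.256.

μ_s,min ≈ 0.256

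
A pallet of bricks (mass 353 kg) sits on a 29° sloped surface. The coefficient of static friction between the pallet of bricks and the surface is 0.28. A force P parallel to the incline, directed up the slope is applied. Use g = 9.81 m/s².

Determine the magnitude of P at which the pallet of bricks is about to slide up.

P ≈ 2530 N

At impending motion up the slope, friction acts down-slope at its limit: f = μ_s N.
P is parallel to the surface, so N = m g cos θ = 3030 N.
Along the incline: P = m g sin θ + μ_s N = 1680 + 0.28×3030 = 2530 N.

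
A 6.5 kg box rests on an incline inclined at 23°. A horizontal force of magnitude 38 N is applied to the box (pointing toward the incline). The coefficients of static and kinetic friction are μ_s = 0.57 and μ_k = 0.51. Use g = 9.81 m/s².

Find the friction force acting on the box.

Normal direction: N = m g cos θ + P sin θ = 73.54 N.
Along the incline, the net driving force (taking up-slope positive) is P cos θ − m g sin θ = 34.98 − 24.91 = 10.06 N, so equilibrium requires friction f = -10.06 N (down-slope).
Maximum static friction: μ_s N = 0.57 × 73.54 = 41.92 N.
Since 10.06 N is within the 41.92 N limit, the box stays put and friction is exactly 10.1 N.

f ≈ 10.1 N (down the incline)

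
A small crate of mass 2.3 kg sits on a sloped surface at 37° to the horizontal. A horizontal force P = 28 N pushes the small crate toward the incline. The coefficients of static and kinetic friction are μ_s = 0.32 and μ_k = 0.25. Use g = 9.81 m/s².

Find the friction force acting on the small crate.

Normal direction: N = m g cos θ + P sin θ = 34.87 N.
Parallel to the incline: P cos θ − m g sin θ = 22.36 − 13.58 = 8.783 N; the friction needed to balance this is 8.783 N acting down the slope.
Maximum static friction: μ_s N = 0.32 × 34.87 = 11.16 N.
|f_req| = 8.783 ≤ 11.16 N → the small crate is in equilibrium; friction equals the required value.

f ≈ 8.78 N (down the incline)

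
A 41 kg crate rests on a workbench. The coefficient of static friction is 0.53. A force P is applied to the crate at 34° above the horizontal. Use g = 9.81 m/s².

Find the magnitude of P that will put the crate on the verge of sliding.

P ≈ 189 N

N = m g − P sin α (the pull lifts the crate).
At impending slip, P cos α = μ_s N = μ_s (m g − P sin α).
Solving: P (cos α + μ_s sin α) = μ_s m g → P = 0.53×402/(cos 34° + 0.53 sin 34°) = 213/1.125 = 189 N.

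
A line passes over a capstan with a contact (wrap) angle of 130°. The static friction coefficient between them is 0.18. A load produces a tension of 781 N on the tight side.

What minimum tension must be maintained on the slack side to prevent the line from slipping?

Capstan equation at impending slip: T_tight/T_slack = e^{μβ}.
β = 130° = 2.269 rad; e^{μβ} = e^{0.18×2.269} = 1.504.
T_slack = T_tight / e^{μβ} = 781 / 1.504 = 519 N.

T_min ≈ 519 N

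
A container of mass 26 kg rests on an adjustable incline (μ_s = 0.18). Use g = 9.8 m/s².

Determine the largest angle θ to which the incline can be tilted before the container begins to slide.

At the slip threshold, m g sin θ = μ_s · m g cos θ, so tan θ = μ_s.
θ_max = arctan(0.18) = 10.2°.

θ_max ≈ 10.2°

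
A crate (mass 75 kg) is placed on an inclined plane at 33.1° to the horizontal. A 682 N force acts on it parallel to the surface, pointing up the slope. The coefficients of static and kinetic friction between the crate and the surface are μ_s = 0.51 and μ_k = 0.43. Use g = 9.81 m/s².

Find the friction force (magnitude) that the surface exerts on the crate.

Perpendicular to the surface, N = m g cos θ = 75·9.81·cos 33.1° = 616.4 N.
For equilibrium along the incline the friction force must supply f = m g sin θ − P = 401.8 − 682 = -280.2 N (positive meaning up-slope).
The static-friction ceiling is μ_s N = 0.51 × 616.4 = 314.3 N.
Since |-280.2| ≤ 314.3 N, the crate remains in static equilibrium and friction takes exactly the required value.

f ≈ 280 N (down the incline)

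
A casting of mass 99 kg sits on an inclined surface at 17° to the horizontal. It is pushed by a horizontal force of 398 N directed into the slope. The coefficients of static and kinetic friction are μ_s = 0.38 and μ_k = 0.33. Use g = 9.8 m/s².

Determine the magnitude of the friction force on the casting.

f ≈ 97 N (down the incline)

Resolve perpendicular to the incline: N = m g cos θ + P sin θ = 99×9.8×cos 17° + 398×sin 17° = 1044 N.
Along the incline, the net driving force (taking up-slope positive) is P cos θ − m g sin θ = 380.6 − 283.7 = 96.95 N, so equilibrium requires friction f = -96.95 N (down-slope).
Maximum static friction: μ_s N = 0.38 × 1044 = 396.8 N.
|f_req| = 96.95 ≤ 396.8 N → the casting is in equilibrium; friction equals the required value.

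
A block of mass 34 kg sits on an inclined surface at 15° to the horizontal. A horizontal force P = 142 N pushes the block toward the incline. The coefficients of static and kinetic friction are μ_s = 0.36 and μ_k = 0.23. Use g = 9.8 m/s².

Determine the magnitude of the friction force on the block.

Normal direction: N = m g cos θ + P sin θ = 358.6 N.
Along the incline, the net driving force (taking up-slope positive) is P cos θ − m g sin θ = 137.2 − 86.24 = 50.92 N, so equilibrium requires friction f = -50.92 N (down-slope).
The limit of static friction is μ_s N = 129.1 N.
Since 50.92 N is within the 129.1 N limit, the block stays put and friction is exactly 50.9 N.

f ≈ 50.9 N (down the incline)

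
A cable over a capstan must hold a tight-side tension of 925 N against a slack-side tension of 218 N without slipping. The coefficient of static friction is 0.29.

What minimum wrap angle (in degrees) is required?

T₂/T₁ = e^{μβ} → β = ln(T₂/T₁)/μ.
β = ln(925/218)/0.29 = 1.445/0.29 = 4.984 rad.
In degrees: β = 4.984 × 180/π = 286°.

β_min ≈ 286°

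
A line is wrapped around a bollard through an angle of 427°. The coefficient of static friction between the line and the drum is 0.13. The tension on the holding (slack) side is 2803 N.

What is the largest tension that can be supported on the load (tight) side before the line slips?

T_max ≈ 7390 N

At impending slip the capstan equation gives T₂/T₁ = e^{μβ} with β in radians.
β = 427° × π/180 = 7.453 rad.
e^{μβ} = e^{0.13×7.453} = 2.635.
T₂ = T₁ · e^{μβ} = 2803 × 2.635 = 7390 N.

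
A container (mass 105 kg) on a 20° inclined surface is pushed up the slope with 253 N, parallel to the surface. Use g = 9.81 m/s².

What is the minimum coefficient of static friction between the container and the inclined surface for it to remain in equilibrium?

μ_s,min ≈ 0.103

N = m g cos θ = 967.9 N.
Friction must make up the shortfall along the incline: f = m g sin θ − P = 352.3 − 253 = 99.3 N.
At the threshold f = μ_s N, so μ_s,min = 99.3/967.9 = 0.103.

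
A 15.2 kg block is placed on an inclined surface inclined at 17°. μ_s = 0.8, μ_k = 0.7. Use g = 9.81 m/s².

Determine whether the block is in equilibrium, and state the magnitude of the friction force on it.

f ≈ 43.6 N

N = m g cos θ = 143 N.
Down-slope weight component: m g sin θ = 43.6 N.
μ_s N = 114 N.
43.6 ≤ 114 N, so it stays put; friction = 43.6 N.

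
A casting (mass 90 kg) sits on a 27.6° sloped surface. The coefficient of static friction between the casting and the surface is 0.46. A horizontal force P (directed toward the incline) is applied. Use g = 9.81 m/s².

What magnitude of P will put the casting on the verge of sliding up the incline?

P ≈ 1140 N

At impending motion up the slope, friction acts down-slope at its limit: f = μ_s N.
Perpendicular to the incline: N = m g cos θ + P sin θ.
Along the incline: P cos θ = m g sin θ + μ_s N = m g sin θ + μ_s (m g cos θ + P sin θ).
Solving, P (cos θ − μ_s sin θ) = m g (sin θ + μ_s cos θ), so P = 90×9.81×(sin 27.6° + 0.46 cos 27.6°)/(cos 27.6° − 0.46 sin 27.6°) = 883×0.8709/0.6731 = 1140 N.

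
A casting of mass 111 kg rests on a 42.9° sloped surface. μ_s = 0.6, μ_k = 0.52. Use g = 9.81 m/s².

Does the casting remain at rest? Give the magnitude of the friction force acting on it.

f ≈ 415 N

N = m g cos θ = 798 N.
Down-slope weight component: m g sin θ = 741 N.
μ_s N = 479 N.
741 > 479 N, so it slides; kinetic friction f = μ_k N = 0.52×798 = 415 N.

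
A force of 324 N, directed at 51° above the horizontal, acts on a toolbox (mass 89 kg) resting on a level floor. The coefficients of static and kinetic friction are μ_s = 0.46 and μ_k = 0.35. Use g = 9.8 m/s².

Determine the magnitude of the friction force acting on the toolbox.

The vertical component of P reduces the normal force: N = m g − P sin α = 872.2 − 251.8 = 620.4 N.
The horizontal driving force is P cos α = 203.9 N, so equilibrium needs friction f = 203.9 N.
The static-friction limit is μ_s N = 285.4 N.
Since 203.9 N does not exceed the limit, the toolbox stays at rest and f = 204 N.

f ≈ 204 N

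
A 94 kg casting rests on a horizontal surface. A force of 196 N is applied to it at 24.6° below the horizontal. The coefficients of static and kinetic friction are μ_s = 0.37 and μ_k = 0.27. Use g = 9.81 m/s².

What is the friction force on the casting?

The vertical component of P adds to the normal force: N = m g + P sin α = 922.1 + 81.59 = 1004 N.
Horizontally, friction must balance P cos α = 178.2 N.
The static-friction limit is μ_s N = 371.4 N.
Since 178.2 N does not exceed the limit, the casting stays at rest and f = 178 N.

f ≈ 178 N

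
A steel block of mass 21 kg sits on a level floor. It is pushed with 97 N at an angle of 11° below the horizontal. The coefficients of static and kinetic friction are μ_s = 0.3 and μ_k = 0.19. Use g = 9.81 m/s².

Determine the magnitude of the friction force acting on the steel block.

The vertical component of P adds to the normal force: N = m g + P sin α = 206 + 18.51 = 224.5 N.
The horizontal driving force is P cos α = 95.22 N, so equilibrium needs friction f = 95.22 N.
The static-friction limit is μ_s N = 67.36 N.
95.22 > 67.36 N → the steel block slides; f = μ_k N = 0.19×224.5 = 42.7 N.

f ≈ 42.7 N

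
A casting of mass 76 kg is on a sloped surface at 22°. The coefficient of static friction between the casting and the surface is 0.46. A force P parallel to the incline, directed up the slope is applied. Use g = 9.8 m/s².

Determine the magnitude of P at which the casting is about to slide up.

P ≈ 597 N

At impending motion up the slope, friction acts down-slope at its limit: f = μ_s N.
P is parallel to the surface, so N = m g cos θ = 691 N.
Along the incline: P = m g sin θ + μ_s N = 279 + 0.46×691 = 597 N.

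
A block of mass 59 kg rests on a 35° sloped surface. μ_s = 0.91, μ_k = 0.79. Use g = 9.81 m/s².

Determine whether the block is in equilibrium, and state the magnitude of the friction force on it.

f ≈ 332 N

N = m g cos θ = 474 N.
Down-slope weight component: m g sin θ = 332 N.
μ_s N = 431 N.
332 ≤ 431 N, so it stays put; friction = 332 N.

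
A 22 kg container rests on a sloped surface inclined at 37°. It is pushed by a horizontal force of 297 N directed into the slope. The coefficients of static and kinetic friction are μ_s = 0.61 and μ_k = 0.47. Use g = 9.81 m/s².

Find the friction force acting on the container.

Resolve perpendicular to the incline: N = m g cos θ + P sin θ = 22×9.81×cos 37° + 297×sin 37° = 351.1 N.
Parallel to the incline: P cos θ − m g sin θ = 237.2 − 129.9 = 107.3 N; the friction needed to balance this is 107.3 N acting down the slope.
Maximum static friction: μ_s N = 0.61 × 351.1 = 214.2 N.
|f_req| = 107.3 ≤ 214.2 N → the container is in equilibrium; friction equals the required value.

f ≈ 107 N (down the incline)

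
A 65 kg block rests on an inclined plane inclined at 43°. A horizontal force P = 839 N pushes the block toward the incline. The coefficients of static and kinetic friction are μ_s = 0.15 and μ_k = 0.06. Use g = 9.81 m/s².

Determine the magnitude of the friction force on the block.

Resolve perpendicular to the incline: N = m g cos θ + P sin θ = 65×9.81×cos 43° + 839×sin 43° = 1039 N.
Along the incline, the net driving force (taking up-slope positive) is P cos θ − m g sin θ = 613.6 − 434.9 = 178.7 N, so equilibrium requires friction f = -178.7 N (down-slope).
The limit of static friction is μ_s N = 155.8 N.
The required 178.7 N exceeds the static limit, so the block slides up-slope and f = μ_k N = 0.06×1039 = 62.3 N.

f ≈ 62.3 N (down the incline)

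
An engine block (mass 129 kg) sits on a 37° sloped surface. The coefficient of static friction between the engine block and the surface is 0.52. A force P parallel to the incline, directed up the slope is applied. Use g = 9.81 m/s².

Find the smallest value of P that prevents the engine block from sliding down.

The engine block tends to slide down (tan θ > μ_s), so at the point of impending slip friction acts up-slope at its limit: f = μ_s N.
P is parallel to the surface, so N = m g cos θ = 1010 N.
Along the incline: P + μ_s N = m g sin θ, so P = 762 − 0.52×1010 = 236 N.

P_min ≈ 236 N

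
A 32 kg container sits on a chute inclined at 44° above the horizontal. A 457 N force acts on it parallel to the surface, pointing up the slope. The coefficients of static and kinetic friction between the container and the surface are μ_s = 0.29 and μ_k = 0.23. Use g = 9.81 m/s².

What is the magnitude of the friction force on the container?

The normal reaction is N = m g cos θ = 225.8 N.
For equilibrium along the incline the friction force must supply f = m g sin θ − P = 218.1 − 457 = -238.9 N (positive meaning up-slope).
Static friction can supply at most μ_s N = 65.49 N.
|-238.9| exceeds 65.49 N, so the container slips up-slope; friction is kinetic, f = μ_k N = 0.23×225.8 = 51.9 N.

f ≈ 51.9 N (down the incline)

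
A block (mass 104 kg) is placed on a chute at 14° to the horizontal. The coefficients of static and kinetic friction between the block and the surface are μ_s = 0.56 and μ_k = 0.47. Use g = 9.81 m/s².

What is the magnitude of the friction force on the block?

The normal reaction is N = m g cos θ = 989.9 N.
For equilibrium along the incline, friction must balance the weight component: f = m g sin θ = 246.8 N up the slope.
The static-friction ceiling is μ_s N = 0.56 × 989.9 = 554.4 N.
Since |246.8| ≤ 554.4 N, static friction is sufficient; f equals the required value, not μ_s N.

f ≈ 247 N (up the incline)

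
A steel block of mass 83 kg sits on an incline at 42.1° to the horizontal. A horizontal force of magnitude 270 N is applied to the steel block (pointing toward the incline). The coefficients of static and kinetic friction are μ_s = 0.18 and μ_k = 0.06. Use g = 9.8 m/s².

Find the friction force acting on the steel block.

f ≈ 47.1 N (up the incline)

The horizontal push has a component P sin θ into the surface, so N = m g cos θ + P sin θ = 603.5 + 181 = 784.5 N.
Along the incline, the net driving force (taking up-slope positive) is P cos θ − m g sin θ = 200.3 − 545.3 = -345 N, so equilibrium requires friction f = 345 N (up-slope).
The limit of static friction is μ_s N = 141.2 N.
The required 345 N exceeds the static limit, so the steel block slides down-slope and f = μ_k N = 0.06×784.5 = 47.1 N.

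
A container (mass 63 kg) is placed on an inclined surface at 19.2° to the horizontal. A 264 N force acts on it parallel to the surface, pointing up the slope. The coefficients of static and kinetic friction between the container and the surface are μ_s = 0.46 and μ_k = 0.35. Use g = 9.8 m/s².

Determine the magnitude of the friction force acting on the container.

Normal force: N = m g cos θ = 63 × 9.8 × cos 19.2° = 583.1 N.
The friction needed for equilibrium is m g sin θ − P = 203 − 264 = -60.96 N, measured positive up-slope.
The static-friction ceiling is μ_s N = 0.46 × 583.1 = 268.2 N.
Since |-60.96| ≤ 268.2 N, static friction is sufficient; f equals the required value, not μ_s N.

f ≈ 61 N (down the incline)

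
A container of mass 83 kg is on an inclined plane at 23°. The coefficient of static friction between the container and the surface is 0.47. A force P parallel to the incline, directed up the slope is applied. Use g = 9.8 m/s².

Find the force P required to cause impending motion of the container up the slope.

P ≈ 670 N

At impending motion up the slope, friction acts down-slope at its limit: f = μ_s N.
P is parallel to the surface, so N = m g cos θ = 749 N.
Along the incline: P = m g sin θ + μ_s N = 318 + 0.47×749 = 670 N.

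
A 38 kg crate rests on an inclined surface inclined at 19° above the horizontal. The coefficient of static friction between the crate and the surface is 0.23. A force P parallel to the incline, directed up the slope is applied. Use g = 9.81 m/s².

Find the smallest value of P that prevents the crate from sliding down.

The crate tends to slide down (tan θ > μ_s), so at the point of impending slip friction acts up-slope at its limit: f = μ_s N.
P is parallel to the surface, so N = m g cos θ = 352 N.
Along the incline: P + μ_s N = m g sin θ, so P = 121 − 0.23×352 = 40.3 N.

P_min ≈ 40.3 N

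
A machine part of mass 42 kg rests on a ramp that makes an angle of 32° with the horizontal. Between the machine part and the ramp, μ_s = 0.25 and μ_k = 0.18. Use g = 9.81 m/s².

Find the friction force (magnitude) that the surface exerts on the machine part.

Perpendicular to the surface, N = m g cos θ = 42·9.81·cos 32° = 349.4 N.
For equilibrium along the incline, friction must balance the weight component: f = m g sin θ = 218.3 N up the slope.
The static-friction ceiling is μ_s N = 0.25 × 349.4 = 87.35 N.
Since |218.3| > 87.35 N, static friction cannot hold it; the machine part slides down the incline and kinetic friction applies: f = μ_k N = 0.18 × 349.4 = 62.9 N.

f ≈ 62.9 N (up the incline)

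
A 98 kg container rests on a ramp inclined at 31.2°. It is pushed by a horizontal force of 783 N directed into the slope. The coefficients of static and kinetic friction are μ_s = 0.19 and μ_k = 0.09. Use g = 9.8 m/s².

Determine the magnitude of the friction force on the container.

Normal direction: N = m g cos θ + P sin θ = 1227 N.
Parallel to the incline: P cos θ − m g sin θ = 669.8 − 497.5 = 172.2 N; the friction needed to balance this is 172.2 N acting down the slope.
Maximum static friction: μ_s N = 0.19 × 1227 = 233.2 N.
|f_req| = 172.2 ≤ 233.2 N → the container is in equilibrium; friction equals the required value.

f ≈ 172 N (down the incline)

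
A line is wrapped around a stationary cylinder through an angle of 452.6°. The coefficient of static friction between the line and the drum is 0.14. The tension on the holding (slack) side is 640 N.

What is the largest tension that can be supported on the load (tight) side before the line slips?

At impending slip the capstan equation gives T₂/T₁ = e^{μβ} with β in radians.
β = 452.6° × π/180 = 7.899 rad.
e^{μβ} = e^{0.14×7.899} = 3.022.
T₂ = T₁ · e^{μβ} = 640 × 3.022 = 1930 N.

T_max ≈ 1930 N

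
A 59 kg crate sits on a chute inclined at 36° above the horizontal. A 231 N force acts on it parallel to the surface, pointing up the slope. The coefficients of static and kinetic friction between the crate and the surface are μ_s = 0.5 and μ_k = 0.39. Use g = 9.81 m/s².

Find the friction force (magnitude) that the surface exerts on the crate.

Perpendicular to the surface, N = m g cos θ = 59·9.81·cos 36° = 468.3 N.
The friction needed for equilibrium is m g sin θ − P = 340.2 − 231 = 109.2 N, measured positive up-slope.
The static-friction ceiling is μ_s N = 0.5 × 468.3 = 234.1 N.
Since |109.2| ≤ 234.1 N, static friction is sufficient; f equals the required value, not μ_s N.

f ≈ 109 N (up the incline)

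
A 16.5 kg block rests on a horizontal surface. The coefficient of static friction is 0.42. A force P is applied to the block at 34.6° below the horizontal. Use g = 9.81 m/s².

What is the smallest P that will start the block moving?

P ≈ 116 N

N = m g + P sin α (the push presses the block into the horizontal surface).
At impending slip, P cos α = μ_s N = μ_s (m g + P sin α).
Solving: P (cos α − μ_s sin α) = μ_s m g → P = 0.42×162/(cos 34.6° − 0.42 sin 34.6°) = 68/0.5846 = 116 N.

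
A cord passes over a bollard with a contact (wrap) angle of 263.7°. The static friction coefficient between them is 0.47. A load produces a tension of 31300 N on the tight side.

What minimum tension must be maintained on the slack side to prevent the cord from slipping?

T_min ≈ 3600 N

Capstan equation at impending slip: T_tight/T_slack = e^{μβ}.
β = 263.7° = 4.602 rad; e^{μβ} = e^{0.47×4.602} = 8.698.
T_slack = T_tight / e^{μβ} = 31300 / 8.698 = 3600 N.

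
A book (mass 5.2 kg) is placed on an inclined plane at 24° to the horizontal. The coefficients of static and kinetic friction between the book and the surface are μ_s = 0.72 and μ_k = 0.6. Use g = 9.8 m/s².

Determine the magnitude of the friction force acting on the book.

f ≈ 20.7 N (up the incline)

Perpendicular to the surface, N = m g cos θ = 5.2·9.8·cos 24° = 46.55 N.
For equilibrium along the incline, friction must balance the weight component: f = m g sin θ = 20.73 N up the slope.
The static-friction ceiling is μ_s N = 0.72 × 46.55 = 33.52 N.
Since |20.73| ≤ 33.52 N, static friction is sufficient; f equals the required value, not μ_s N.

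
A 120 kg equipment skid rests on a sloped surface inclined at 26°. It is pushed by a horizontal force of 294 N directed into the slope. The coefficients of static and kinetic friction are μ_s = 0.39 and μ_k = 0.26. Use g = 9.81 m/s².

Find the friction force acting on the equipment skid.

f ≈ 252 N (up the incline)

Resolve perpendicular to the incline: N = m g cos θ + P sin θ = 120×9.81×cos 26° + 294×sin 26° = 1187 N.
Along the incline, the net driving force (taking up-slope positive) is P cos θ − m g sin θ = 264.2 − 516.1 = -251.8 N, so equilibrium requires friction f = 251.8 N (up-slope).
Maximum static friction: μ_s N = 0.39 × 1187 = 462.9 N.
Since 251.8 N is within the 462.9 N limit, the equipment skid stays put and friction is exactly 252 N.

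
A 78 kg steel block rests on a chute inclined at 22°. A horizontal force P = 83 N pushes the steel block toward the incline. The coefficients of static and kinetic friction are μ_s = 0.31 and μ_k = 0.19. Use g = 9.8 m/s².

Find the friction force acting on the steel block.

f ≈ 209 N (up the incline)

The horizontal push has a component P sin θ into the surface, so N = m g cos θ + P sin θ = 708.7 + 31.09 = 739.8 N.
Along the incline, the net driving force (taking up-slope positive) is P cos θ − m g sin θ = 76.96 − 286.3 = -209.4 N, so equilibrium requires friction f = 209.4 N (up-slope).
The limit of static friction is μ_s N = 229.3 N.
|f_req| = 209.4 ≤ 229.3 N → the steel block is in equilibrium; friction equals the required value.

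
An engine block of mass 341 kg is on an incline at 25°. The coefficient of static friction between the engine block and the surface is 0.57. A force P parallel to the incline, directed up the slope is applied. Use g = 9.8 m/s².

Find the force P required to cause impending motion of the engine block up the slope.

P ≈ 3140 N

At impending motion up the slope, friction acts down-slope at its limit: f = μ_s N.
P is parallel to the surface, so N = m g cos θ = 3030 N.
Along the incline: P = m g sin θ + μ_s N = 1410 + 0.57×3030 = 3140 N.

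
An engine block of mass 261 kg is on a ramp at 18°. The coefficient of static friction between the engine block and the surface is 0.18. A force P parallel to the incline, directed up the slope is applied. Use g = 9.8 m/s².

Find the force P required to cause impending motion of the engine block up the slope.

At impending motion up the slope, friction acts down-slope at its limit: f = μ_s N.
P is parallel to the surface, so N = m g cos θ = 2430 N.
Along the incline: P = m g sin θ + μ_s N = 790 + 0.18×2430 = 1230 N.

P ≈ 1230 N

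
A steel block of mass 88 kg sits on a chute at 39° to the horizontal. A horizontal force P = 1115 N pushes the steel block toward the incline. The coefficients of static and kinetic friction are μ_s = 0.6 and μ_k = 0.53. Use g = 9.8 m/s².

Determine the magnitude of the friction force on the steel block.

The horizontal push has a component P sin θ into the surface, so N = m g cos θ + P sin θ = 670.2 + 701.7 = 1372 N.
Parallel to the incline: P cos θ − m g sin θ = 866.5 − 542.7 = 323.8 N; the friction needed to balance this is 323.8 N acting down the slope.
The limit of static friction is μ_s N = 823.1 N.
|f_req| = 323.8 ≤ 823.1 N → the steel block is in equilibrium; friction equals the required value.

f ≈ 324 N (down the incline)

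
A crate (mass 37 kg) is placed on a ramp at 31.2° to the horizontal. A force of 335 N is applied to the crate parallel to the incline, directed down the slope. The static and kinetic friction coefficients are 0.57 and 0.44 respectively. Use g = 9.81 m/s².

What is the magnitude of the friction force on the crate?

f ≈ 137 N (up the incline)

The normal reaction is N = m g cos θ = 310.5 N.
Parallel to the incline, ΣF = 0 gives f = m g sin θ + P = 188 + 335 = 523 N (up-slope positive).
The static-friction ceiling is μ_s N = 0.57 × 310.5 = 177 N.
Since |523| > 177 N, static friction cannot hold it; the crate slides down the incline and kinetic friction applies: f = μ_k N = 0.44 × 310.5 = 137 N.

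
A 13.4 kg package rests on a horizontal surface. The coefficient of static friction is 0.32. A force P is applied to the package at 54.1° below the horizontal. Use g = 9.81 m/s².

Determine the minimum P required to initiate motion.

P ≈ 129 N

N = m g + P sin α (the push presses the package into the horizontal surface).
At impending slip, P cos α = μ_s N = μ_s (m g + P sin α).
Solving: P (cos α − μ_s sin α) = μ_s m g → P = 0.32×131/(cos 54.1° − 0.32 sin 54.1°) = 42.1/0.3272 = 129 N.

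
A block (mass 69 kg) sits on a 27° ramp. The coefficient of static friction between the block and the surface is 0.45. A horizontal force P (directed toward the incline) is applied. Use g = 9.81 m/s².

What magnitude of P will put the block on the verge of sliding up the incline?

P ≈ 843 N

At impending motion up the slope, friction acts down-slope at its limit: f = μ_s N.
Perpendicular to the incline: N = m g cos θ + P sin θ.
Along the incline: P cos θ = m g sin θ + μ_s N = m g sin θ + μ_s (m g cos θ + P sin θ).
Solving, P (cos θ − μ_s sin θ) = m g (sin θ + μ_s cos θ), so P = 69×9.81×(sin 27° + 0.45 cos 27°)/(cos 27° − 0.45 sin 27°) = 677×0.8549/0.6867 = 843 N.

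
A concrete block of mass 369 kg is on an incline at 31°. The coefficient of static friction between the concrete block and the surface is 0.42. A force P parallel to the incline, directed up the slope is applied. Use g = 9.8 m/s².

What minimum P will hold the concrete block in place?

P_min ≈ 561 N

The concrete block tends to slide down (tan θ > μ_s), so at the point of impending slip friction acts up-slope at its limit: f = μ_s N.
P is parallel to the surface, so N = m g cos θ = 3100 N.
Along the incline: P + μ_s N = m g sin θ, so P = 1860 − 0.42×3100 = 561 N.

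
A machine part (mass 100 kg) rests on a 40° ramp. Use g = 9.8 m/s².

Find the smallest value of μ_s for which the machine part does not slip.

At the slip threshold m g sin θ = μ_s m g cos θ, so μ_s,min = tan θ.
μ_s,min = tan 40° = 0.839.

μ_s,min ≈ 0.839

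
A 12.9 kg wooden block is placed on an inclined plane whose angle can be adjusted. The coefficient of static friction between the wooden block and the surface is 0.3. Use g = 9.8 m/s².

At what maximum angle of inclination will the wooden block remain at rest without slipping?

θ_max ≈ 16.7°

At the slip threshold, m g sin θ = μ_s · m g cos θ, so tan θ = μ_s.
θ_max = arctan(0.3) = 16.7°.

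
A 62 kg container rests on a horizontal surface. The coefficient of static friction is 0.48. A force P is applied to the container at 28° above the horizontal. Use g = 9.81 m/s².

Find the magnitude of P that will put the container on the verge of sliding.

P ≈ 263 N

N = m g − P sin α (the pull lifts the container).
At impending slip, P cos α = μ_s N = μ_s (m g − P sin α).
Solving: P (cos α + μ_s sin α) = μ_s m g → P = 0.48×608/(cos 28° + 0.48 sin 28°) = 292/1.108 = 263 N.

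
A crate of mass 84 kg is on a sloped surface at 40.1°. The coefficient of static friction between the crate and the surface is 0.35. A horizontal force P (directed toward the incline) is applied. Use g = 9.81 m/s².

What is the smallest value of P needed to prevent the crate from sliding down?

P_min ≈ 313 N

The crate tends to slide down (tan θ > μ_s), so at the point of impending slip friction acts up-slope at its limit: f = μ_s N.
Perpendicular to the incline: N = m g cos θ + P sin θ.
Along the incline: P cos θ + μ_s N = m g sin θ, i.e. P cos θ + μ_s (m g cos θ + P sin θ) = m g sin θ.
Solving, P (cos θ + μ_s sin θ) = m g (sin θ − μ_s cos θ), so P = 824×0.3764/0.9904 = 313 N.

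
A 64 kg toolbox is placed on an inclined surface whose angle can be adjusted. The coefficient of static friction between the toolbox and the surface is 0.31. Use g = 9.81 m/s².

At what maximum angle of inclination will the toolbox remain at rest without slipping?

At the slip threshold, m g sin θ = μ_s · m g cos θ, so tan θ = μ_s.
θ_max = arctan(0.31) = 17.2°.

θ_max ≈ 17.2°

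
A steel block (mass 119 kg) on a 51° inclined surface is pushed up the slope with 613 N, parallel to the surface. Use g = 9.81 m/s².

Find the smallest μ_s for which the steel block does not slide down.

N = m g cos θ = 734.7 N.
Friction must make up the shortfall along the incline: f = m g sin θ − P = 907.2 − 613 = 294.2 N.
At the threshold f = μ_s N, so μ_s,min = 294.2/734.7 = 0.401.

μ_s,min ≈ 0.401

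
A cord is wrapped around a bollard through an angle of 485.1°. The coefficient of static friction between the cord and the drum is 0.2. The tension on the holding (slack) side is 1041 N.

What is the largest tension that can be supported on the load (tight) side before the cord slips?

At impending slip the capstan equation gives T₂/T₁ = e^{μβ} with β in radians.
β = 485.1° × π/180 = 8.467 rad.
e^{μβ} = e^{0.2×8.467} = 5.437.
T₂ = T₁ · e^{μβ} = 1041 × 5.437 = 5660 N.

T_max ≈ 5660 N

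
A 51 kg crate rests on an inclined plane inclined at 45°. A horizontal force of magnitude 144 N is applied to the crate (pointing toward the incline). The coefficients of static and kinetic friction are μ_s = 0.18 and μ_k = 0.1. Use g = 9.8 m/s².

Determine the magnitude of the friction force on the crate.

f ≈ 45.5 N (up the incline)

The horizontal push has a component P sin θ into the surface, so N = m g cos θ + P sin θ = 353.4 + 101.8 = 455.2 N.
Along the incline, the net driving force (taking up-slope positive) is P cos θ − m g sin θ = 101.8 − 353.4 = -251.6 N, so equilibrium requires friction f = 251.6 N (up-slope).
The limit of static friction is μ_s N = 81.94 N.
|f_req| = 251.6 > 81.94 N → the crate slides down the incline; f = μ_k N = 0.1 × 455.2 = 45.5 N.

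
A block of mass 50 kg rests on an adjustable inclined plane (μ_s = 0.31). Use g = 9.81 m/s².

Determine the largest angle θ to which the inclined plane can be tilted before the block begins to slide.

At the slip threshold, m g sin θ = μ_s · m g cos θ, so tan θ = μ_s.
θ_max = arctan(0.31) = 17.2°.

θ_max ≈ 17.2°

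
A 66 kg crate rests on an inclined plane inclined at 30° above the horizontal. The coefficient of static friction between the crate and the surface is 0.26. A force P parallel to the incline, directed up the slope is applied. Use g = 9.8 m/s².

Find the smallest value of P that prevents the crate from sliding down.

The crate tends to slide down (tan θ > μ_s), so at the point of impending slip friction acts up-slope at its limit: f = μ_s N.
P is parallel to the surface, so N = m g cos θ = 560 N.
Along the incline: P + μ_s N = m g sin θ, so P = 323 − 0.26×560 = 178 N.

P_min ≈ 178 N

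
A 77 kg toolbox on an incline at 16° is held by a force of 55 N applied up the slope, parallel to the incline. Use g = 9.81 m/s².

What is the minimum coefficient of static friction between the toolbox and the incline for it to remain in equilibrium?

N = m g cos θ = 726.1 N.
Friction must make up the shortfall along the incline: f = m g sin θ − P = 208.2 − 55 = 153.2 N.
At the threshold f = μ_s N, so μ_s,min = 153.2/726.1 = 0.211.

μ_s,min ≈ 0.211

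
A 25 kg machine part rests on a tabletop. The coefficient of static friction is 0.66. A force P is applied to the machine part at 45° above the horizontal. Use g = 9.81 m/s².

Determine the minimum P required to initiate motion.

P ≈ 138 N

N = m g − P sin α (the pull lifts the machine part).
At impending slip, P cos α = μ_s N = μ_s (m g − P sin α).
Solving: P (cos α + μ_s sin α) = μ_s m g → P = 0.66×245/(cos 45° + 0.66 sin 45°) = 162/1.174 = 138 N.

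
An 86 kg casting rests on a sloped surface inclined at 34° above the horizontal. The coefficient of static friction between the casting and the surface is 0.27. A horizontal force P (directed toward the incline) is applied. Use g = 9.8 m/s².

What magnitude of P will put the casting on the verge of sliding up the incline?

At impending motion up the slope, friction acts down-slope at its limit: f = μ_s N.
Perpendicular to the incline: N = m g cos θ + P sin θ.
Along the incline: P cos θ = m g sin θ + μ_s N = m g sin θ + μ_s (m g cos θ + P sin θ).
Solving, P (cos θ − μ_s sin θ) = m g (sin θ + μ_s cos θ), so P = 86×9.8×(sin 34° + 0.27 cos 34°)/(cos 34° − 0.27 sin 34°) = 843×0.783/0.6781 = 973 N.

P ≈ 973 N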